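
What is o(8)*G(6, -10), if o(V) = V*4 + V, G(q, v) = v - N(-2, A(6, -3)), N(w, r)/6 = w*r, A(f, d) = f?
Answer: 2480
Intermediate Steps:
N(w, r) = 6*r*w (N(w, r) = 6*(w*r) = 6*(r*w) = 6*r*w)
G(q, v) = 72 + v (G(q, v) = v - 6*6*(-2) = v - 1*(-72) = v + 72 = 72 + v)
o(V) = 5*V (o(V) = 4*V + V = 5*V)
o(8)*G(6, -10) = (5*8)*(72 - 10) = 40*62 = 2480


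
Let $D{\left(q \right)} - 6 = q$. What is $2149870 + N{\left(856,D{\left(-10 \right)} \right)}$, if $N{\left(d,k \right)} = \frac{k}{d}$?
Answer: $\frac{460072179}{214} \approx 2.1499 \cdot 10^{6}$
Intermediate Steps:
$D{\left(q \right)} = 6 + q$
$2149870 + N{\left(856,D{\left(-10 \right)} \right)} = 2149870 + \frac{6 - 10}{856} = 2149870 - \frac{1}{214} = \frac{460072179}{214}$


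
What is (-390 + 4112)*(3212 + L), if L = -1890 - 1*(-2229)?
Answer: 13216822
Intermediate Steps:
L = 339 (L = -1890 + 2229 = 339)
(-390 + 4112)*(3212 + L) = (-390 + 4112)*(3212 + 339) = 3722*3551 = 13216822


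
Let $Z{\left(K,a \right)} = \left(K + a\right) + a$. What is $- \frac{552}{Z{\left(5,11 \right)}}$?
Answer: $- \frac{184}{9} \approx -20.444$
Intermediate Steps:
$Z{\left(K,a \right)} = K + 2 a$
$- \frac{552}{Z{\left(5,11 \right)}} = - \frac{552}{5 + 2 \cdot 11} = - \frac{552}{5 + 22} = - \frac{552}{27} = \left(-552\right) \frac{1}{27} = - \frac{184}{9}$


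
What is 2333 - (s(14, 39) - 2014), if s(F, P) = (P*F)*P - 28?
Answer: -16919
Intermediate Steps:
s(F, P) = -28 + F*P² (s(F, P) = (F*P)*P - 28 = F*P² - 28 = -28 + F*P²)
2333 - (s(14, 39) - 2014) = 2333 - ((-28 + 14*39²) - 2014) = 2333 - ((-28 + 14*1521) - 2014) = 2333 - ((-28 + 21294) - 2014) = 2333 - (21266 - 2014) = 2333 - 1*19252 = 2333 - 19252 = -16919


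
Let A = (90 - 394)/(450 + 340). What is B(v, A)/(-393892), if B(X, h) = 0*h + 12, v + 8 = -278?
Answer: -3/98473 ≈ -3.0465e-5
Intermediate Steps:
v = -286 (v = -8 - 278 = -286)
A = -152/395 (A = -304/790 = -304*1/790 = -152/395 ≈ -0.38481)
B(X, h) = 12 (B(X, h) = 0 + 12 = 12)
B(v, A)/(-393892) = 12/(-393892) = 12*(-1/393892) = -3/98473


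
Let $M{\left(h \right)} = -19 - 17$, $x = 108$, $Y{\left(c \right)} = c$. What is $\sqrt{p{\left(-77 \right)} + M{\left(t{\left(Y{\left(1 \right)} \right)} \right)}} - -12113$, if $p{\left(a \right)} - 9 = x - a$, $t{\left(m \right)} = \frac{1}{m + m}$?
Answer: $12113 + \sqrt{158} \approx 12126.0$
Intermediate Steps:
$t{\left(m \right)} = \frac{1}{2 m}$
$M{\left(h \right)} = -36$ ($M{\left(h \right)} = -19 + \left(-29 + 12\right) = -19 - 17 = -36$)
$p{\left(a \right)} = 117 - a$ ($p{\left(a \right)} = 9 - \left(-108 + a\right) = 117 - a$)
$\sqrt{p{\left(-77 \right)} + M{\left(t{\left(Y{\left(1 \right)} \right)} \right)}} - -12113 = \sqrt{\left(117 - -77\right) - 36} - -12113 = \sqrt{\left(117 + 77\right) - 36} + 12113 = \sqrt{194 - 36} + 12113 = \sqrt{158} + 12113 = 12113 + \sqrt{158}$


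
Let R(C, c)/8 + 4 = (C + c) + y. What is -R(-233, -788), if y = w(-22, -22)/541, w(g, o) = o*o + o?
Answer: 4432504/541 ≈ 8193.2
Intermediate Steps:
w(g, o) = o + o² (w(g, o) = o² + o = o + o²)
y = 462/541 (y = -22*(1 - 22)/541 = -22*(-21)*(1/541) = 462*(1/541) = 462/541 ≈ 0.85397)
R(C, c) = -13616/541 + 8*C + 8*c (R(C, c) = -32 + 8*((C + c) + 462/541) = -32 + 8*(462/541 + C + c) = -32 + (3696/541 + 8*C + 8*c) = -13616/541 + 8*C + 8*c)
-R(-233, -788) = -(-13616/541 + 8*(-233) + 8*(-788)) = -(-13616/541 - 1864 - 6304) = -1*(-4432504/541) = 4432504/541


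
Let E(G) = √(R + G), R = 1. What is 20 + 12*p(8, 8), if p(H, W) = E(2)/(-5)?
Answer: 20 - 12*√3/5 ≈ 15.843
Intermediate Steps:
E(G) = √(1 + G)
p(H, W) = -√3/5 (p(H, W) = √(1 + 2)/(-5) = √3*(-⅕) = -√3/5)
20 + 12*p(8, 8) = 20 + 12*(-√3/5) = 20 - 12*√3/5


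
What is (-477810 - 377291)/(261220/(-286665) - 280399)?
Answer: 49025505633/16076168111 ≈ 3.0496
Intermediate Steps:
(-477810 - 377291)/(261220/(-286665) - 280399) = -855101/(261220*(-1/286665) - 280399) = -855101/(-52244/57333 - 280399) = -855101/(-16076168111/57333) = -855101*(-57333/16076168111) = 49025505633/16076168111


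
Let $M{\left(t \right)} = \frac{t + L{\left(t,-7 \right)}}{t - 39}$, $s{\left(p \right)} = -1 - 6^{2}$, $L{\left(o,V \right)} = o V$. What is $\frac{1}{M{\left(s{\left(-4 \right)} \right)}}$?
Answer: $- \frac{38}{111} \approx -0.34234$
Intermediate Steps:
$L{\left(o,V \right)} = V o$
$s{\left(p \right)} = -37$ ($s{\left(p \right)} = -1 - 36 = -37$)
$M{\left(t \right)} = - \frac{6 t}{-39 + t}$ ($M{\left(t \right)} = \frac{t - 7 t}{t - 39} = \frac{\left(-6\right) t}{-39 + t} = - \frac{6 t}{-39 + t}$)
$\frac{1}{M{\left(s{\left(-4 \right)} \right)}} = \frac{1}{\left(-6\right) \left(-37\right) \frac{1}{-39 - 37}} = \frac{1}{\left(-6\right) \left(-37\right) \frac{1}{-76}} = \frac{1}{\left(-6\right) \left(-37\right) \left(- \frac{1}{76}\right)} = \frac{1}{- \frac{111}{38}} = - \frac{38}{111}$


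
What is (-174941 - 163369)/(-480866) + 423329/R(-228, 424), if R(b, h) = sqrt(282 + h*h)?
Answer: 169155/240433 + 423329*sqrt(180058)/180058 ≈ 998.34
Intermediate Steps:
R(b, h) = sqrt(282 + h**2)
(-174941 - 163369)/(-480866) + 423329/R(-228, 424) = (-174941 - 163369)/(-480866) + 423329/(sqrt(282 + 424**2)) = -338310*(-1/480866) + 423329/(sqrt(282 + 179776)) = 169155/240433 + 423329/(sqrt(180058)) = 169155/240433 + 423329*(sqrt(180058)/180058) = 169155/240433 + 423329*sqrt(180058)/180058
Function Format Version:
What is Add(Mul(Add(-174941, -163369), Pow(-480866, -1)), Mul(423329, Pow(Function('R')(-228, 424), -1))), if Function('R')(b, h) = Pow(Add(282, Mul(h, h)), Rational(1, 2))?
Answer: Add(Rational(169155, 240433), Mul(Rational(423329, 180058), Pow(180058, Rational(1, 2)))) ≈ 998.34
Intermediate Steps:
Function('R')(b, h) = Pow(Add(282, Pow(h, 2)), Rational(1, 2))
Add(Mul(Add(-174941, -163369), Pow(-480866, -1)), Mul(423329, Pow(Function('R')(-228, 424), -1))) = Add(Mul(Add(-174941, -163369), Pow(-480866, -1)), Mul(423329, Pow(Pow(Add(282, Pow(424, 2)), Rational(1, 2)), -1))) = Add(Mul(-338310, Rational(-1, 480866)), Mul(423329, Pow(Pow(Add(282, 179776), Rational(1, 2)), -1))) = Add(Rational(169155, 240433), Mul(423329, Pow(Pow(180058, Rational(1, 2)), -1))) = Add(Rational(169155, 240433), Mul(423329, Mul(Rational(1, 180058), Pow(180058, Rational(1, 2))))) = Add(Rational(169155, 240433), Mul(Rational(423329, 180058), Pow(180058, Rational(1, 2))))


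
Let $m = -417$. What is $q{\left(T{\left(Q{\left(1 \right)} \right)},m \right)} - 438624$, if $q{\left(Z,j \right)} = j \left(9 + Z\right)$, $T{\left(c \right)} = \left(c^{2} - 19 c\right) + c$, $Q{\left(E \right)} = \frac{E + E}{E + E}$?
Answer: $-435288$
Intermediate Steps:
$Q{\left(E \right)} = 1$ ($Q{\left(E \right)} = \frac{2 E}{2 E} = 2 E \frac{1}{2 E} = 1$)
$T{\left(c \right)} = c^{2} - 18 c$
$q{\left(T{\left(Q{\left(1 \right)} \right)},m \right)} - 438624 = - 417 \left(9 + 1 \left(-18 + 1\right)\right) - 438624 = - 417 \left(9 + 1 \left(-17\right)\right) - 438624 = - 417 \left(9 - 17\right) - 438624 = \left(-417\right) \left(-8\right) - 438624 = 3336 - 438624 = -435288$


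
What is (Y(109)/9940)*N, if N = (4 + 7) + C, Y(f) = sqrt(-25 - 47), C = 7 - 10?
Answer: 12*I*sqrt(2)/2485 ≈ 0.0068292*I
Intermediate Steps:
C = -3
Y(f) = 6*I*sqrt(2) (Y(f) = sqrt(-72) = 6*I*sqrt(2))
N = 8 (N = (4 + 7) - 3 = 11 - 3 = 8)
(Y(109)/9940)*N = ((6*I*sqrt(2))/9940)*8 = ((6*I*sqrt(2))*(1/9940))*8 = (3*I*sqrt(2)/4970)*8 = 12*I*sqrt(2)/2485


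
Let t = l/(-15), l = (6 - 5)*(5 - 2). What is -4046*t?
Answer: 4046/5 ≈ 809.20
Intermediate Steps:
l = 3 (l = 1*3 = 3)
t = -⅕ (t = 3/(-15) = 3*(-1/15) = -⅕ ≈ -0.20000)
-4046*t = -4046*(-⅕) = 4046/5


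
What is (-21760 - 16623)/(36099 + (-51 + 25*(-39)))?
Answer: -38383/35073 ≈ -1.0944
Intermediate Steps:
(-21760 - 16623)/(36099 + (-51 + 25*(-39))) = -38383/(36099 + (-51 - 975)) = -38383/(36099 - 1026) = -38383/35073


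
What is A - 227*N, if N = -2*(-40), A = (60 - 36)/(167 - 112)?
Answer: -998776/55 ≈ -18160.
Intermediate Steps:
A = 24/55 ≈ 0.43636
N = 80
A - 227*N = 24/55 - 227*80 = 24/55 - 18160 = -998776/55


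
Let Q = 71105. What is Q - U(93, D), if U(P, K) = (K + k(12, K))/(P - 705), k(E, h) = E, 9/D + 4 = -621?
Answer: 9065889997/127500 ≈ 71105.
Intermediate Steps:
D = -9/625 (D = 9/(-4 - 621) = 9/(-625) = 9*(-1/625) = -9/625 ≈ -0.014400)
U(P, K) = (12 + K)/(-705 + P) (U(P, K) = (K + 12)/(P - 705) = (12 + K)/(-705 + P))
Q - U(93, D) = 71105 - (12 - 9/625)/(-705 + 93) = 71105 - 7491/((-612)*625) = 71105 - (-1)*7491/(612*625) = 71105 - 1*(-2497/127500) = 71105 + 2497/127500 = 9065889997/127500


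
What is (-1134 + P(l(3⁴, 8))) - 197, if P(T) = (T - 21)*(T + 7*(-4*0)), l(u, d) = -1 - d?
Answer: -1061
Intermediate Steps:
P(T) = T*(-21 + T) (P(T) = (-21 + T)*(T + 7*0) = (-21 + T)*(T + 0) = (-21 + T)*T = T*(-21 + T))
(-1134 + P(l(3⁴, 8))) - 197 = (-1134 + (-1 - 1*8)*(-21 + (-1 - 1*8))) - 197 = (-1134 + (-1 - 8)*(-21 + (-1 - 8))) - 197 = (-1134 - 9*(-21 - 9)) - 197 = (-1134 - 9*(-30)) - 197 = (-1134 + 270) - 197 = -864 - 197 = -1061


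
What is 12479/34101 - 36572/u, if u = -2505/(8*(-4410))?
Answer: -2933275363751/5694867 ≈ -5.1507e+5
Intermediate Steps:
u = 167/2352 (u = -2505/(-35280) = -2505*(-1/35280) = 167/2352 ≈ 0.071003)
12479/34101 - 36572/u = 12479/34101 - 36572/167/2352 = 12479*(1/34101) - 36572*2352/167 = 12479/34101 - 86017344/167 = -2933275363751/5694867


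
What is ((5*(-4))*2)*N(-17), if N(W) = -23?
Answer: 920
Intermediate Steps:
((5*(-4))*2)*N(-17) = ((5*(-4))*2)*(-23) = -20*2*(-23) = -40*(-23) = 920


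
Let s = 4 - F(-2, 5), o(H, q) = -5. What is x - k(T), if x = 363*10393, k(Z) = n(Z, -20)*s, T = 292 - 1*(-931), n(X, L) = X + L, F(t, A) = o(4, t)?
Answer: 3761832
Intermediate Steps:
F(t, A) = -5
n(X, L) = L + X
T = 1223 (T = 292 + 931 = 1223)
s = 9 (s = 4 - 1*(-5) = 4 + 5 = 9)
k(Z) = -180 + 9*Z (k(Z) = (-20 + Z)*9 = -180 + 9*Z)
x = 3772659
x - k(T) = 3772659 - (-180 + 9*1223) = 3772659 - (-180 + 11007) = 3772659 - 1*10827 = 3772659 - 10827 = 3761832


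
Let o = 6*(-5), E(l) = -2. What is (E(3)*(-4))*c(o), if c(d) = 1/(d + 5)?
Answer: -8/25 ≈ -0.32000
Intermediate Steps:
o = -30
c(d) = 1/(5 + d)
(E(3)*(-4))*c(o) = (-2*(-4))/(5 - 30) = 8/(-25) = 8*(-1/25) = -8/25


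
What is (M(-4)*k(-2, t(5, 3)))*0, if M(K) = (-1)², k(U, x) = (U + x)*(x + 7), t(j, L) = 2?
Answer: 0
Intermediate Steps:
k(U, x) = (7 + x)*(U + x) (k(U, x) = (U + x)*(7 + x) = (7 + x)*(U + x))
M(K) = 1
(M(-4)*k(-2, t(5, 3)))*0 = (1*(2² + 7*(-2) + 7*2 - 2*2))*0 = (1*(4 - 14 + 14 - 4))*0 = (1*0)*0 = 0*0 = 0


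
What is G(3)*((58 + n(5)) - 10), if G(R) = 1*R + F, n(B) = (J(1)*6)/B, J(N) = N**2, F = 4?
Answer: 1722/5 ≈ 344.40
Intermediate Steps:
n(B) = 6/B (n(B) = (1**2*6)/B = (1*6)/B = 6/B)
G(R) = 4 + R (G(R) = 1*R + 4 = R + 4 = 4 + R)
G(3)*((58 + n(5)) - 10) = (4 + 3)*((58 + 6/5) - 10) = 7*((58 + 6*(1/5)) - 10) = 7*((58 + 6/5) - 10) = 7*(296/5 - 10) = 7*(246/5) = 1722/5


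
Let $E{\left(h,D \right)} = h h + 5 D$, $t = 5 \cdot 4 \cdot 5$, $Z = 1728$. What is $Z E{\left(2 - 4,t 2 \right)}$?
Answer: $1734912$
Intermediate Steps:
$t = 100$ ($t = 20 \cdot 5 = 100$)
$E{\left(h,D \right)} = h^{2} + 5 D$
$Z E{\left(2 - 4,t 2 \right)} = 1728 \left(\left(2 - 4\right)^{2} + 5 \cdot 100 \cdot 2\right) = 1728 \left(\left(-2\right)^{2} + 5 \cdot 200\right) = 1728 \left(4 + 1000\right) = 1728 \cdot 1004 = 1734912$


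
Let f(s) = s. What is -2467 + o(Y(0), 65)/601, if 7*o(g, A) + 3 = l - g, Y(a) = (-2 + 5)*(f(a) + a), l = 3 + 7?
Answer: -1482666/601 ≈ -2467.0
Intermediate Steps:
l = 10
Y(a) = 6*a (Y(a) = (-2 + 5)*(a + a) = 3*(2*a) = 6*a)
o(g, A) = 1 - g/7 (o(g, A) = -3/7 + (10 - g)/7 = -3/7 + (10/7 - g/7) = 1 - g/7)
-2467 + o(Y(0), 65)/601 = -2467 + (1 - 6*0/7)/601 = -2467 + (1 - ⅐*0)*(1/601) = -2467 + (1 + 0)*(1/601) = -2467 + 1*(1/601) = -2467 + 1/601 = -1482666/601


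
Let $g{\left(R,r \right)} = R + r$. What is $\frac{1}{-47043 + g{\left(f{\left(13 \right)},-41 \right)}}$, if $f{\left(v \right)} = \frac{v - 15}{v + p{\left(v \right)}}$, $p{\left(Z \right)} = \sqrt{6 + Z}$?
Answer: $- \frac{3531313}{166268953386} - \frac{\sqrt{19}}{166268953386} \approx -2.1239 \cdot 10^{-5}$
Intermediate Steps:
$f{\left(v \right)} = \frac{-15 + v}{v + \sqrt{6 + v}}$ ($f{\left(v \right)} = \frac{v - 15}{v + \sqrt{6 + v}} = \frac{-15 + v}{v + \sqrt{6 + v}}$)
$\frac{1}{-47043 + g{\left(f{\left(13 \right)},-41 \right)}} = \frac{1}{-47043 - \left(41 - \frac{-15 + 13}{13 + \sqrt{6 + 13}}\right)} = \frac{1}{-47043 - \left(41 - \frac{1}{13 + \sqrt{19}} \left(-2\right)\right)} = \frac{1}{-47043 - \left(41 + \frac{2}{13 + \sqrt{19}}\right)} = \frac{1}{-47084 - \frac{2}{13 + \sqrt{19}}}$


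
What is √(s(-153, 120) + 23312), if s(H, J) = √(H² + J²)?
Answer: √(23312 + 3*√4201) ≈ 153.32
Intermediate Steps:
√(s(-153, 120) + 23312) = √(√((-153)² + 120²) + 23312) = √(√(23409 + 14400) + 23312) = √(√37809 + 23312) = √(3*√4201 + 23312) = √(23312 + 3*√4201)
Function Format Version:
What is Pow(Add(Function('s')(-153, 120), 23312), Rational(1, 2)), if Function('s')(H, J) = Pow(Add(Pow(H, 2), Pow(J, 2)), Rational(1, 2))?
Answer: Pow(Add(23312, Mul(3, Pow(4201, Rational(1, 2)))), Rational(1, 2)) ≈ 153.32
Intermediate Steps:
Pow(Add(Function('s')(-153, 120), 23312), Rational(1, 2)) = Pow(Add(Pow(Add(Pow(-153, 2), Pow(120, 2)), Rational(1, 2)), 23312), Rational(1, 2)) = Pow(Add(Pow(Add(23409, 14400), Rational(1, 2)), 23312), Rational(1, 2)) = Pow(Add(Pow(37809, Rational(1, 2)), 23312), Rational(1, 2)) = Pow(Add(Mul(3, Pow(4201, Rational(1, 2))), 23312), Rational(1, 2)) = Pow(Add(23312, Mul(3, Pow(4201, Rational(1, 2)))), Rational(1, 2))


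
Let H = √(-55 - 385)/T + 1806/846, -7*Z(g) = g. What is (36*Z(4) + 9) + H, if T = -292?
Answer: -9314/987 - I*√110/146 ≈ -9.4367 - 0.071836*I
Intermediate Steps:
Z(g) = -g/7
H = 301/141 - I*√110/146 (H = √(-55 - 385)/(-292) + 1806/846 = √(-440)*(-1/292) + 1806*(1/846) = (2*I*√110)*(-1/292) + 301/141 = -I*√110/146 + 301/141 = 301/141 - I*√110/146 ≈ 2.1348 - 0.071836*I)
(36*Z(4) + 9) + H = (36*(-⅐*4) + 9) + (301/141 - I*√110/146) = (36*(-4/7) + 9) + (301/141 - I*√110/146) = (-144/7 + 9) + (301/141 - I*√110/146) = -81/7 + (301/141 - I*√110/146) = -9314/987 - I*√110/146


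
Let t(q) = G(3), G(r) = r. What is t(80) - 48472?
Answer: -48469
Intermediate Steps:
t(q) = 3
t(80) - 48472 = 3 - 48472 = -48469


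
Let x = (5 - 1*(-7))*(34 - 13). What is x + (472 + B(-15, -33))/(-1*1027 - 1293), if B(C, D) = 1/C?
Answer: 8762521/34800 ≈ 251.80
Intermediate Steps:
x = 252 (x = (5 + 7)*21 = 12*21 = 252)
x + (472 + B(-15, -33))/(-1*1027 - 1293) = 252 + (472 + 1/(-15))/(-1*1027 - 1293) = 252 + (472 - 1/15)/(-1027 - 1293) = 252 + (7079/15)/(-2320) = 252 + (7079/15)*(-1/2320) = 252 - 7079/34800 = 8762521/34800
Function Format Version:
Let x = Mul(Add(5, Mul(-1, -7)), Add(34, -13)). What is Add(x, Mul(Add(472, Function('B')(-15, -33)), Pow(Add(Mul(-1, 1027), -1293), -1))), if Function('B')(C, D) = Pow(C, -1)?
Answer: Rational(8762521, 34800) ≈ 251.80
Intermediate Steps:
x = 252 (x = Mul(Add(5, 7), 21) = Mul(12, 21) = 252)
Add(x, Mul(Add(472, Function('B')(-15, -33)), Pow(Add(Mul(-1, 1027), -1293), -1))) = Add(252, Mul(Add(472, Pow(-15, -1)), Pow(Add(Mul(-1, 1027), -1293), -1))) = Add(252, Mul(Add(472, Rational(-1, 15)), Pow(Add(-1027, -1293), -1))) = Add(252, Mul(Rational(7079, 15), Pow(-2320, -1))) = Add(252, Mul(Rational(7079, 15), Rational(-1, 2320))) = Add(252, Rational(-7079, 34800)) = Rational(8762521, 34800)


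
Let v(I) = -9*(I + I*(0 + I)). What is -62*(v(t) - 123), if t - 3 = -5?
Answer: 8742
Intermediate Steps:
t = -2 (t = 3 - 5 = -2)
v(I) = -9*I - 9*I**2 (v(I) = -9*(I + I*I) = -9*(I + I**2) = -9*I - 9*I**2)
-62*(v(t) - 123) = -62*(-9*(-2)*(1 - 2) - 123) = -62*(-9*(-2)*(-1) - 123) = -62*(-18 - 123) = -62*(-141) = 8742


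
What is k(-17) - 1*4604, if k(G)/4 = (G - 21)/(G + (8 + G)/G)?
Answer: -160817/35 ≈ -4594.8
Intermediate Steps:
k(G) = 4*(-21 + G)/(G + (8 + G)/G) (k(G) = 4*((G - 21)/(G + (8 + G)/G)) = 4*((-21 + G)/(G + (8 + G)/G)) = 4*(-21 + G)/(G + (8 + G)/G))
k(-17) - 1*4604 = 4*(-17)*(-21 - 17)/(8 - 17 + (-17)**2) - 1*4604 = 4*(-17)*(-38)/(8 - 17 + 289) - 4604 = 4*(-17)*(-38)/280 - 4604 = 4*(-17)*(1/280)*(-38) - 4604 = 323/35 - 4604 = -160817/35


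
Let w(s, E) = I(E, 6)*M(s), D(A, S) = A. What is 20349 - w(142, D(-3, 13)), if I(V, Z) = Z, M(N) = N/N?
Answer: 20343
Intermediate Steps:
M(N) = 1
w(s, E) = 6 (w(s, E) = 6*1 = 6)
20349 - w(142, D(-3, 13)) = 20349 - 1*6 = 20349 - 6 = 20343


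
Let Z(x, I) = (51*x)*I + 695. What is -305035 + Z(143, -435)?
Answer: -3476795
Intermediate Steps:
Z(x, I) = 695 + 51*I*x (Z(x, I) = 51*I*x + 695 = 695 + 51*I*x)
-305035 + Z(143, -435) = -305035 + (695 + 51*(-435)*143) = -305035 + (695 - 3172455) = -305035 - 3171760 = -3476795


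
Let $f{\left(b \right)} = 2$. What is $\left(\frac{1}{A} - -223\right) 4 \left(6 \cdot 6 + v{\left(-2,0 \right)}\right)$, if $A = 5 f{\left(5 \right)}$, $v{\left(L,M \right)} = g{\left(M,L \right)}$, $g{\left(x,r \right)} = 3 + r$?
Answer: $\frac{165094}{5} \approx 33019.0$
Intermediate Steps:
$v{\left(L,M \right)} = 3 + L$
$A = 10$ ($A = 5 \cdot 2 = 10$)
$\left(\frac{1}{A} - -223\right) 4 \left(6 \cdot 6 + v{\left(-2,0 \right)}\right) = \left(\frac{1}{10} - -223\right) 4 \left(6 \cdot 6 + \left(3 - 2\right)\right) = \left(\frac{1}{10} + 223\right) 4 \left(36 + 1\right) = \frac{2231 \cdot 4 \cdot 37}{10} = \frac{2231}{10} \cdot 148 = \frac{165094}{5}$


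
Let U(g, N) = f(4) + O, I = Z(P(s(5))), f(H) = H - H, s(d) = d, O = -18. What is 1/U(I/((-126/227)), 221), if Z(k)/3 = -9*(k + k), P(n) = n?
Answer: -1/18 ≈ -0.055556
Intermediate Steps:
f(H) = 0
Z(k) = -54*k (Z(k) = 3*(-9*(k + k)) = 3*(-18*k) = -54*k)
I = -270 (I = -54*5 = -270)
U(g, N) = -18 (U(g, N) = 0 - 18 = -18)
1/U(I/((-126/227)), 221) = 1/(-18) = -1/18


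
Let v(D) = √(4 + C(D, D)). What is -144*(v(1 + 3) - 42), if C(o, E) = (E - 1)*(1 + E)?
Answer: 6048 - 144*√19 ≈ 5420.3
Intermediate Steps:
C(o, E) = (1 + E)*(-1 + E) (C(o, E) = (-1 + E)*(1 + E) = (1 + E)*(-1 + E))
v(D) = √(3 + D²) (v(D) = √(4 + (-1 + D²)) = √(3 + D²))
-144*(v(1 + 3) - 42) = -144*(√(3 + (1 + 3)²) - 42) = -144*(√(3 + 4²) - 42) = -144*(√(3 + 16) - 42) = -144*(√19 - 42) = -144*(-42 + √19) = 6048 - 144*√19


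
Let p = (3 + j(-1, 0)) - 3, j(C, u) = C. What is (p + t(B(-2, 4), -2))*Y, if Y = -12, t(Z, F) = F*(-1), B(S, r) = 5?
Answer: -12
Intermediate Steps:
t(Z, F) = -F
p = -1 (p = (3 - 1) - 3 = 2 - 3 = -1)
(p + t(B(-2, 4), -2))*Y = (-1 - 1*(-2))*(-12) = (-1 + 2)*(-12) = 1*(-12) = -12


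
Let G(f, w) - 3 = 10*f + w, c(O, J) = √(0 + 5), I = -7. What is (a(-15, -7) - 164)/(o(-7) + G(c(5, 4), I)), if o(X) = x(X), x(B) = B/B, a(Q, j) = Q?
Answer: -537/491 - 1790*√5/491 ≈ -9.2455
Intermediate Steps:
x(B) = 1
o(X) = 1
c(O, J) = √5
G(f, w) = 3 + w + 10*f (G(f, w) = 3 + (10*f + w) = 3 + (w + 10*f) = 3 + w + 10*f)
(a(-15, -7) - 164)/(o(-7) + G(c(5, 4), I)) = (-15 - 164)/(1 + (3 - 7 + 10*√5)) = -179/(1 + (-4 + 10*√5)) = -179/(-3 + 10*√5)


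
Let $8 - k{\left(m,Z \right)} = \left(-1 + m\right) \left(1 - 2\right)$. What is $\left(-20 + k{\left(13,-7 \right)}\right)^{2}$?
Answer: $0$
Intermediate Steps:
$k{\left(m,Z \right)} = 7 + m$ ($k{\left(m,Z \right)} = 8 - \left(-1 + m\right) \left(1 - 2\right) = 8 - \left(-1 + m\right) \left(-1\right) = 8 - \left(1 - m\right) = 8 + \left(-1 + m\right) = 7 + m$)
$\left(-20 + k{\left(13,-7 \right)}\right)^{2} = \left(-20 + \left(7 + 13\right)\right)^{2} = \left(-20 + 20\right)^{2} = 0^{2} = 0$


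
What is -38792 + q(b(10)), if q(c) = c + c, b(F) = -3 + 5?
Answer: -38788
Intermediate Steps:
b(F) = 2
q(c) = 2*c
-38792 + q(b(10)) = -38792 + 2*2 = -38792 + 4 = -38788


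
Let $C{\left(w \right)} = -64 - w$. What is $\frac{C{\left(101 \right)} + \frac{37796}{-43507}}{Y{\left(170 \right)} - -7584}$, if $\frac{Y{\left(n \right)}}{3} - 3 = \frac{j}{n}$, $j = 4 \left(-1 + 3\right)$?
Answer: $- \frac{613398335}{28080157419} \approx -0.021845$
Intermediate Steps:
$j = 8$ ($j = 4 \cdot 2 = 8$)
$Y{\left(n \right)} = 9 + \frac{24}{n}$ ($Y{\left(n \right)} = 9 + 3 \frac{8}{n} = 9 + \frac{24}{n}$)
$\frac{C{\left(101 \right)} + \frac{37796}{-43507}}{Y{\left(170 \right)} - -7584} = \frac{\left(-64 - 101\right) + \frac{37796}{-43507}}{\left(9 + \frac{24}{170}\right) - -7584} = \frac{\left(-64 - 101\right) + 37796 \left(- \frac{1}{43507}\right)}{\left(9 + 24 \cdot \frac{1}{170}\right) + \left(-4248 + 11832\right)} = \frac{-165 - \frac{37796}{43507}}{\left(9 + \frac{12}{85}\right) + 7584} = - \frac{7216451}{43507 \left(\frac{777}{85} + 7584\right)} = - \frac{7216451}{43507 \cdot \frac{645417}{85}} = \left(- \frac{7216451}{43507}\right) \frac{85}{645417} = - \frac{613398335}{28080157419}$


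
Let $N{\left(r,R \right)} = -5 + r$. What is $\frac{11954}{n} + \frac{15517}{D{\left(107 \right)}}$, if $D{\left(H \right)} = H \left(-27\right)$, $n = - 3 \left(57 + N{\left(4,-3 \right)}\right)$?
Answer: $- \frac{6190327}{80892} \approx -76.526$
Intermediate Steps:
$n = -168$ ($n = - 3 \left(57 + \left(-5 + 4\right)\right) = - 3 \left(57 - 1\right) = \left(-3\right) 56 = -168$)
$D{\left(H \right)} = - 27 H$
$\frac{11954}{n} + \frac{15517}{D{\left(107 \right)}} = \frac{11954}{-168} + \frac{15517}{\left(-27\right) 107} = 11954 \left(- \frac{1}{168}\right) + \frac{15517}{-2889} = - \frac{5977}{84} + 15517 \left(- \frac{1}{2889}\right) = - \frac{5977}{84} - \frac{15517}{2889} = - \frac{6190327}{80892}$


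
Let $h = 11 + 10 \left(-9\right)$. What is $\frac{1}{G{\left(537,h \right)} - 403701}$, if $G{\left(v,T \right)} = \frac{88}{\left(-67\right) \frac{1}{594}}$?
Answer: $- \frac{67}{27100239} \approx -2.4723 \cdot 10^{-6}$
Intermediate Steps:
$h = -79$ ($h = 11 - 90 = -79$)
$G{\left(v,T \right)} = - \frac{52272}{67}$ ($G{\left(v,T \right)} = \frac{88}{\left(-67\right) \frac{1}{594}} = \frac{88}{- \frac{67}{594}} = 88 \left(- \frac{594}{67}\right) = - \frac{52272}{67}$)
$\frac{1}{G{\left(537,h \right)} - 403701} = \frac{1}{- \frac{52272}{67} - 403701} = \frac{1}{- \frac{27100239}{67}} = - \frac{67}{27100239}$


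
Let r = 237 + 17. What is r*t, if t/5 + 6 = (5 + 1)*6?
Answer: 38100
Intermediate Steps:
t = 150 (t = -30 + 5*((5 + 1)*6) = -30 + 5*(6*6) = -30 + 5*36 = -30 + 180 = 150)
r = 254
r*t = 254*150 = 38100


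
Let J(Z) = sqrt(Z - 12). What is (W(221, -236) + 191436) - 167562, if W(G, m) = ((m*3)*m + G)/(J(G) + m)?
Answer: 1285211714/55487 - 167309*sqrt(209)/55487 ≈ 23119.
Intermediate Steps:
J(Z) = sqrt(-12 + Z)
W(G, m) = (G + 3*m**2)/(m + sqrt(-12 + G)) (W(G, m) = ((m*3)*m + G)/(sqrt(-12 + G) + m) = ((3*m)*m + G)/(m + sqrt(-12 + G)) = (3*m**2 + G)/(m + sqrt(-12 + G)) = (G + 3*m**2)/(m + sqrt(-12 + G)))
(W(221, -236) + 191436) - 167562 = ((221 + 3*(-236)**2)/(-236 + sqrt(-12 + 221)) + 191436) - 167562 = ((221 + 3*55696)/(-236 + sqrt(209)) + 191436) - 167562 = ((221 + 167088)/(-236 + sqrt(209)) + 191436) - 167562 = (167309/(-236 + sqrt(209)) + 191436) - 167562 = (191436 + 167309/(-236 + sqrt(209))) - 167562 = 23874 + 167309/(-236 + sqrt(209))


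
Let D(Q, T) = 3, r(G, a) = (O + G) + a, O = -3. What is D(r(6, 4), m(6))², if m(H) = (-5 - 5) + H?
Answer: 9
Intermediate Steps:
m(H) = -10 + H
r(G, a) = -3 + G + a (r(G, a) = (-3 + G) + a = -3 + G + a)
D(r(6, 4), m(6))² = 3² = 9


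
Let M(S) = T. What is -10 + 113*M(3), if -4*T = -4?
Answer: 103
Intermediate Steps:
T = 1 (T = -¼*(-4) = 1)
M(S) = 1
-10 + 113*M(3) = -10 + 113*1 = -10 + 113 = 103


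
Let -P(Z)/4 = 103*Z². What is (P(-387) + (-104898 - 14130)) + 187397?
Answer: -61636459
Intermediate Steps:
P(Z) = -412*Z²
(P(-387) + (-104898 - 14130)) + 187397 = (-412*(-387)² + (-104898 - 14130)) + 187397 = (-412*149769 - 119028) + 187397 = (-61704828 - 119028) + 187397 = -61823856 + 187397 = -61636459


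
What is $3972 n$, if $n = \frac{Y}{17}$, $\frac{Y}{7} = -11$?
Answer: $- \frac{305844}{17} \approx -17991.0$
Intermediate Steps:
$Y = -77$ ($Y = 7 \left(-11\right) = -77$)
$n = - \frac{77}{17} \approx -4.5294$
$3972 n = 3972 \left(- \frac{77}{17}\right) = - \frac{305844}{17}$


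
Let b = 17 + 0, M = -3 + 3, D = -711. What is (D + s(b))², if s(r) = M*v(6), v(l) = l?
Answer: 505521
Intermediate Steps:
M = 0
b = 17
s(r) = 0 (s(r) = 0*6 = 0)
(D + s(b))² = (-711 + 0)² = (-711)² = 505521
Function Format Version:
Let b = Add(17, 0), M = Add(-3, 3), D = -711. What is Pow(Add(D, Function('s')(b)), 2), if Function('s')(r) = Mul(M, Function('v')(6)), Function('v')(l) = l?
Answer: 505521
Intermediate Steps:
M = 0
b = 17
Function('s')(r) = 0 (Function('s')(r) = Mul(0, 6) = 0)
Pow(Add(D, Function('s')(b)), 2) = Pow(Add(-711, 0), 2) = Pow(-711, 2) = 505521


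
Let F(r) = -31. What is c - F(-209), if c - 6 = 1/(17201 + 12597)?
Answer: 1102527/29798 ≈ 37.000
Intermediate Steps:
c = 178789/29798 (c = 6 + 1/(17201 + 12597) = 6 + 1/29798 = 178789/29798 ≈ 6.0000)
c - F(-209) = 178789/29798 - 1*(-31) = 178789/29798 + 31 = 1102527/29798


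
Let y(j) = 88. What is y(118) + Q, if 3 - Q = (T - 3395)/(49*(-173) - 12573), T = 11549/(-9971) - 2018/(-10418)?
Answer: 99315251805543/1093314665950 ≈ 90.839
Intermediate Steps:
T = -50098002/51938939 (T = 11549*(-1/9971) - 2018*(-1/10418) = -11549/9971 + 1009/5209 = -50098002/51938939 ≈ -0.96456)
Q = 3103561201943/1093314665950 (Q = 3 - (-50098002/51938939 - 3395)/(49*(-173) - 12573) = 3 - (-176382795907)/(51938939*(-8477 - 12573)) = 3 - (-176382795907)/(51938939*(-21050)) = 3 - (-176382795907)*(-1)/(51938939*21050) = 3 - 1*176382795907/1093314665950 = 3 - 176382795907/1093314665950 = 3103561201943/1093314665950 ≈ 2.8387)
y(118) + Q = 88 + 3103561201943/1093314665950 = 99315251805543/1093314665950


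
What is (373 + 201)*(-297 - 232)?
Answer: -303646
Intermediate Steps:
(373 + 201)*(-297 - 232) = 574*(-529) = -303646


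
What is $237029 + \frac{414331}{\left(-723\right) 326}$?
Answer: $\frac{55866846911}{235698} \approx 2.3703 \cdot 10^{5}$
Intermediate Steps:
$237029 + \frac{414331}{\left(-723\right) 326} = 237029 + \frac{414331}{-235698} = 237029 + 414331 \left(- \frac{1}{235698}\right) = 237029 - \frac{414331}{235698} = \frac{55866846911}{235698}$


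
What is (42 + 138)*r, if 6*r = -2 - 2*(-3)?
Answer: 120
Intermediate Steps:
r = ⅔ (r = (-2 - 2*(-3))/6 = (-2 + 6)/6 = (⅙)*4 = ⅔ ≈ 0.66667)
(42 + 138)*r = (42 + 138)*(⅔) = 180*(⅔) = 120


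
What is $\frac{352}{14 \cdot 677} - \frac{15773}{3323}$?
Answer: $- \frac{74163399}{15747697} \approx -4.7095$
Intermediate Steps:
$\frac{352}{14 \cdot 677} - \frac{15773}{3323} = \frac{352}{9478} - \frac{15773}{3323} = 352 \cdot \frac{1}{9478} - \frac{15773}{3323} = \frac{176}{4739} - \frac{15773}{3323} = - \frac{74163399}{15747697}$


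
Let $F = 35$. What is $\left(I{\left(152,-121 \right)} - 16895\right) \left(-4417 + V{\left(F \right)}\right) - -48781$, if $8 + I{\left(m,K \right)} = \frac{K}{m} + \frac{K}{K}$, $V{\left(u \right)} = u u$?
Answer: $54002506$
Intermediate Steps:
$V{\left(u \right)} = u^{2}$
$I{\left(m,K \right)} = -7 + \frac{K}{m}$ ($I{\left(m,K \right)} = -8 + \left(\frac{K}{m} + \frac{K}{K}\right) = -8 + \left(\frac{K}{m} + 1\right) = -8 + \left(1 + \frac{K}{m}\right) = -7 + \frac{K}{m}$)
$\left(I{\left(152,-121 \right)} - 16895\right) \left(-4417 + V{\left(F \right)}\right) - -48781 = \left(\left(-7 - \frac{121}{152}\right) - 16895\right) \left(-4417 + 35^{2}\right) - -48781 = \left(\left(-7 - \frac{121}{152}\right) - 16895\right) \left(-4417 + 1225\right) + 48781 = \left(\left(-7 - \frac{121}{152}\right) - 16895\right) \left(-3192\right) + 48781 = \left(- \frac{1185}{152} - 16895\right) \left(-3192\right) + 48781 = \left(- \frac{2569225}{152}\right) \left(-3192\right) + 48781 = 53953725 + 48781 = 54002506$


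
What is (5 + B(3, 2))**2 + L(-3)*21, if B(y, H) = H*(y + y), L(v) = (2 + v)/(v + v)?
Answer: 585/2 ≈ 292.50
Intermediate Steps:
L(v) = (2 + v)/(2*v) (L(v) = (2 + v)/((2*v)) = (2 + v)*(1/(2*v)) = (2 + v)/(2*v))
B(y, H) = 2*H*y (B(y, H) = H*(2*y) = 2*H*y)
(5 + B(3, 2))**2 + L(-3)*21 = (5 + 2*2*3)**2 + ((1/2)*(2 - 3)/(-3))*21 = (5 + 12)**2 + ((1/2)*(-1/3)*(-1))*21 = 17**2 + (1/6)*21 = 289 + 7/2 = 585/2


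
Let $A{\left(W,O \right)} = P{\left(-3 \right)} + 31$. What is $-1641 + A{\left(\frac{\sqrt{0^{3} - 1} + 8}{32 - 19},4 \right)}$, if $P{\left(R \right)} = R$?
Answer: $-1613$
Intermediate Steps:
$A{\left(W,O \right)} = 28$ ($A{\left(W,O \right)} = -3 + 31 = 28$)
$-1641 + A{\left(\frac{\sqrt{0^{3} - 1} + 8}{32 - 19},4 \right)} = -1641 + 28 = -1613$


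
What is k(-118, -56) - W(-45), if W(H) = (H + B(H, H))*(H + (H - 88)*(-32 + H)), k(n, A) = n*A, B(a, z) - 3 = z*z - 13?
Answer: -20079512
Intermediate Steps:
B(a, z) = -10 + z² (B(a, z) = 3 + (z*z - 13) = 3 + (z² - 13) = 3 + (-13 + z²) = -10 + z²)
k(n, A) = A*n
W(H) = (H + (-88 + H)*(-32 + H))*(-10 + H + H²) (W(H) = (H + (-10 + H²))*(H + (H - 88)*(-32 + H)) = (-10 + H + H²)*(H + (-88 + H)*(-32 + H)) = (H + (-88 + H)*(-32 + H))*(-10 + H + H²))
k(-118, -56) - W(-45) = -56*(-118) - (-28160 + (-45)⁴ - 118*(-45)³ + 2687*(-45)² + 4006*(-45)) = 6608 - (-28160 + 4100625 - 118*(-91125) + 2687*2025 - 180270) = 6608 - (-28160 + 4100625 + 10752750 + 5441175 - 180270) = 6608 - 1*20086120 = 6608 - 20086120 = -20079512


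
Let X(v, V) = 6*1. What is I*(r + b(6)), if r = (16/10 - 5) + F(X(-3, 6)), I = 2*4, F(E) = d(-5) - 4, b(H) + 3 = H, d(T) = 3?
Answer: -56/5 ≈ -11.200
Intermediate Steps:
b(H) = -3 + H
X(v, V) = 6
F(E) = -1 (F(E) = 3 - 4 = -1)
I = 8
r = -22/5 (r = (16/10 - 5) - 1 = (16*(1/10) - 5) - 1 = (8/5 - 5) - 1 = -17/5 - 1 = -22/5 ≈ -4.4000)
I*(r + b(6)) = 8*(-22/5 + (-3 + 6)) = 8*(-22/5 + 3) = 8*(-7/5) = -56/5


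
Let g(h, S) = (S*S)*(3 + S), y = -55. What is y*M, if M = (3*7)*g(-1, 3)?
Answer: -62370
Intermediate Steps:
g(h, S) = S**2*(3 + S)
M = 1134 (M = (3*7)*(3**2*(3 + 3)) = 21*(9*6) = 21*54 = 1134)
y*M = -55*1134 = -62370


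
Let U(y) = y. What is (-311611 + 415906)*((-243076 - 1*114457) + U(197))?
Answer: -37268358120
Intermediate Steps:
(-311611 + 415906)*((-243076 - 1*114457) + U(197)) = (-311611 + 415906)*((-243076 - 1*114457) + 197) = 104295*((-243076 - 114457) + 197) = 104295*(-357533 + 197) = 104295*(-357336) = -37268358120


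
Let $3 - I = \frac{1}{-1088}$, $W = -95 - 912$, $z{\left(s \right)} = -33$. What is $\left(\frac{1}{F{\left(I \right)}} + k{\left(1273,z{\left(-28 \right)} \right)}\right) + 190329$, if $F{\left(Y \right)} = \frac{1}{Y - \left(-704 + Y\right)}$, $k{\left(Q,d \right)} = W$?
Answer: $190026$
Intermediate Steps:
$W = -1007$
$k{\left(Q,d \right)} = -1007$
$I = \frac{3265}{1088}$ ($I = 3 - \frac{1}{-1088} = 3 - - \frac{1}{1088} = 3 + \frac{1}{1088} = \frac{3265}{1088} \approx 3.0009$)
$F{\left(Y \right)} = \frac{1}{704}$
$\left(\frac{1}{F{\left(I \right)}} + k{\left(1273,z{\left(-28 \right)} \right)}\right) + 190329 = \left(\frac{1}{\frac{1}{704}} - 1007\right) + 190329 = \left(704 - 1007\right) + 190329 = -303 + 190329 = 190026$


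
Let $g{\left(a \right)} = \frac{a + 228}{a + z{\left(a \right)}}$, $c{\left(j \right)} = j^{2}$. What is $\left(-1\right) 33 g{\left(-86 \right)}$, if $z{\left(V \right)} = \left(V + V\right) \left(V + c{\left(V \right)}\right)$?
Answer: $\frac{2343}{628703} \approx 0.0037267$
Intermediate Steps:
$z{\left(V \right)} = 2 V \left(V + V^{2}\right)$ ($z{\left(V \right)} = \left(V + V\right) \left(V + V^{2}\right) = 2 V \left(V + V^{2}\right)$)
$g{\left(a \right)} = \frac{228 + a}{a + 2 a^{2} \left(1 + a\right)}$ ($g{\left(a \right)} = \frac{a + 228}{a + 2 a^{2} \left(1 + a\right)} = \frac{228 + a}{a + 2 a^{2} \left(1 + a\right)}$)
$\left(-1\right) 33 g{\left(-86 \right)} = \left(-1\right) 33 \frac{228 - 86}{\left(-86\right) \left(1 + 2 \left(-86\right) \left(1 - 86\right)\right)} = - 33 \left(\left(- \frac{1}{86}\right) \frac{1}{1 + 2 \left(-86\right) \left(-85\right)} 142\right) = - 33 \left(\left(- \frac{1}{86}\right) \frac{1}{1 + 14620} \cdot 142\right) = - 33 \left(\left(- \frac{1}{86}\right) \frac{1}{14621} \cdot 142\right) = \left(-33\right) \left(- \frac{71}{628703}\right) = \frac{2343}{628703}$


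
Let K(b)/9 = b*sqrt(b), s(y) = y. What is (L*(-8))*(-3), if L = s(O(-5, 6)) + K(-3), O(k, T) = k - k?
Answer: -648*I*sqrt(3) ≈ -1122.4*I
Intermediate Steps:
O(k, T) = 0
K(b) = 9*b**(3/2) (K(b) = 9*(b*sqrt(b)) = 9*b**(3/2))
L = -27*I*sqrt(3) (L = 0 + 9*(-3)**(3/2) = 0 + 9*(-3*I*sqrt(3)) = 0 - 27*I*sqrt(3) = -27*I*sqrt(3) ≈ -46.765*I)
(L*(-8))*(-3) = (-27*I*sqrt(3)*(-8))*(-3) = (216*I*sqrt(3))*(-3) = -648*I*sqrt(3)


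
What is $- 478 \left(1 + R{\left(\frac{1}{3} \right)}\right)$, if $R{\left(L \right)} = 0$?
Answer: $-478$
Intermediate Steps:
$- 478 \left(1 + R{\left(\frac{1}{3} \right)}\right) = - 478 \left(1 + 0\right) = \left(-478\right) 1 = -478$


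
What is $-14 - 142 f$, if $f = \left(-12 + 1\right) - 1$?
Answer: $1690$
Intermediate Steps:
$f = -12$ ($f = -11 - 1 = -12$)
$-14 - 142 f = -14 - -1704 = -14 + 1704 = 1690$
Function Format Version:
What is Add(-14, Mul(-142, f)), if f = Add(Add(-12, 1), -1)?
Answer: 1690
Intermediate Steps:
f = -12 (f = Add(-11, -1) = -12)
Add(-14, Mul(-142, f)) = Add(-14, Mul(-142, -12)) = Add(-14, 1704) = 1690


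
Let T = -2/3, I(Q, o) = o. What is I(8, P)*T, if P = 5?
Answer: -10/3 ≈ -3.3333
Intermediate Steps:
T = -⅔ (T = -2*⅓ = -⅔ ≈ -0.66667)
I(8, P)*T = 5*(-⅔) = -10/3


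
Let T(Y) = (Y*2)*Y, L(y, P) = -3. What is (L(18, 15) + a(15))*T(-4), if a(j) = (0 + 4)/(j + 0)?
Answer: -1312/15 ≈ -87.467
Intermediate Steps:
T(Y) = 2*Y² (T(Y) = (2*Y)*Y = 2*Y²)
a(j) = 4/j
(L(18, 15) + a(15))*T(-4) = (-3 + 4/15)*(2*(-4)²) = (-3 + 4*(1/15))*(2*16) = (-3 + 4/15)*32 = -41/15*32 = -1312/15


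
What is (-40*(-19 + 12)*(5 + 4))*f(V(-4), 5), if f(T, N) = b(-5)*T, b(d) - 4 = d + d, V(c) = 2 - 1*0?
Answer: -30240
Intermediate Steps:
V(c) = 2 (V(c) = 2 + 0 = 2)
b(d) = 4 + 2*d (b(d) = 4 + (d + d) = 4 + 2*d)
f(T, N) = -6*T (f(T, N) = (4 + 2*(-5))*T = (4 - 10)*T = -6*T)
(-40*(-19 + 12)*(5 + 4))*f(V(-4), 5) = (-40*(-19 + 12)*(5 + 4))*(-6*2) = -(-280)*9*(-12) = -40*(-63)*(-12) = 2520*(-12) = -30240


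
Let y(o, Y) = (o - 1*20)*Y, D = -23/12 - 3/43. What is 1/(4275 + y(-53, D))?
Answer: 516/2280725 ≈ 0.00022624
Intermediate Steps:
D = -1025/516 (D = -23*1/12 - 3*1/43 = -23/12 - 3/43 = -1025/516 ≈ -1.9864)
y(o, Y) = Y*(-20 + o) (y(o, Y) = (o - 20)*Y = (-20 + o)*Y = Y*(-20 + o))
1/(4275 + y(-53, D)) = 1/(4275 - 1025*(-20 - 53)/516) = 1/(4275 - 1025/516*(-73)) = 1/(4275 + 74825/516) = 1/(2280725/516) = 516/2280725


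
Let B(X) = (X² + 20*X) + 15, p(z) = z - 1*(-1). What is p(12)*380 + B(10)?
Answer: 5255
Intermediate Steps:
p(z) = 1 + z (p(z) = z + 1 = 1 + z)
B(X) = 15 + X² + 20*X
p(12)*380 + B(10) = (1 + 12)*380 + (15 + 10² + 20*10) = 13*380 + (15 + 100 + 200) = 4940 + 315 = 5255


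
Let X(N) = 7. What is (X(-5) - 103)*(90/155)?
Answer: -1728/31 ≈ -55.742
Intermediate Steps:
(X(-5) - 103)*(90/155) = (7 - 103)*(90/155) = -8640/155 = -96*18/31 = -1728/31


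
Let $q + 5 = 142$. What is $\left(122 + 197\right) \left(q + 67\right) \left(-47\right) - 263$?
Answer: $-3058835$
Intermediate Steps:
$q = 137$ ($q = -5 + 142 = 137$)
$\left(122 + 197\right) \left(q + 67\right) \left(-47\right) - 263 = \left(122 + 197\right) \left(137 + 67\right) \left(-47\right) - 263 = 319 \cdot 204 \left(-47\right) - 263 = 65076 \left(-47\right) - 263 = -3058572 - 263 = -3058835$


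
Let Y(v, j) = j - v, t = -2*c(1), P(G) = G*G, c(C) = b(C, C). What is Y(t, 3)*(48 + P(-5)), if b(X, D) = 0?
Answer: 219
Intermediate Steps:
c(C) = 0
P(G) = G²
t = 0 (t = -2*0 = 0)
Y(t, 3)*(48 + P(-5)) = (3 - 1*0)*(48 + (-5)²) = (3 + 0)*(48 + 25) = 3*73 = 219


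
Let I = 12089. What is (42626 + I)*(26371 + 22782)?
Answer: 2689406395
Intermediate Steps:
(42626 + I)*(26371 + 22782) = (42626 + 12089)*(26371 + 22782) = 54715*49153 = 2689406395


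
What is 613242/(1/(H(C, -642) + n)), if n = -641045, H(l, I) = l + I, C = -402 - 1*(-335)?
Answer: -393550506468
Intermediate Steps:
C = -67 (C = -402 + 335 = -67)
H(l, I) = I + l
613242/(1/(H(C, -642) + n)) = 613242/(1/((-642 - 67) - 641045)) = 613242/(1/(-709 - 641045)) = 613242/(1/(-641754)) = 613242/(-1/641754) = 613242*(-641754) = -393550506468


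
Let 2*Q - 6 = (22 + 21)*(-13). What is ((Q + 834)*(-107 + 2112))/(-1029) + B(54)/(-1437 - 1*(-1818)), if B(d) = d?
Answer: -283880981/261366 ≈ -1086.1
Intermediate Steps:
Q = -553/2 (Q = 3 + ((22 + 21)*(-13))/2 = 3 + (43*(-13))/2 = 3 + (½)*(-559) = 3 - 559/2 = -553/2 ≈ -276.50)
((Q + 834)*(-107 + 2112))/(-1029) + B(54)/(-1437 - 1*(-1818)) = ((-553/2 + 834)*(-107 + 2112))/(-1029) + 54/(-1437 - 1*(-1818)) = ((1115/2)*2005)*(-1/1029) + 54/(-1437 + 1818) = (2235575/2)*(-1/1029) + 54/381 = -2235575/2058 + 54*(1/381) = -2235575/2058 + 18/127 = -283880981/261366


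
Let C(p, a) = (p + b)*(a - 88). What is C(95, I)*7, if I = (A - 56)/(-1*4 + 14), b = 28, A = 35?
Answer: -775761/10 ≈ -77576.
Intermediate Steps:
I = -21/10 (I = (35 - 56)/(-1*4 + 14) = -21/(-4 + 14) = -21/10 ≈ -2.1000)
C(p, a) = (-88 + a)*(28 + p) (C(p, a) = (p + 28)*(a - 88) = (28 + p)*(-88 + a) = (-88 + a)*(28 + p))
C(95, I)*7 = (-2464 - 88*95 + 28*(-21/10) - 21/10*95)*7 = (-2464 - 8360 - 294/5 - 399/2)*7 = -110823/10*7 = -775761/10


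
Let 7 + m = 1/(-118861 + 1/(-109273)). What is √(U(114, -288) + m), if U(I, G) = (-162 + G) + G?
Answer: 3*I*√13964270749136414723018/12988298054 ≈ 27.295*I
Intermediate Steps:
U(I, G) = -162 + 2*G
m = -90918195651/12988298054 (m = -7 + 1/(-118861 + 1/(-109273)) = -7 + 1/(-118861 - 1/109273) = -7 + 1/(-12988298054/109273) = -7 - 109273/12988298054 = -90918195651/12988298054 ≈ -7.0000)
√(U(114, -288) + m) = √((-162 + 2*(-288)) - 90918195651/12988298054) = √((-162 - 576) - 90918195651/12988298054) = √(-738 - 90918195651/12988298054) = √(-9676282159503/12988298054) = 3*I*√13964270749136414723018/12988298054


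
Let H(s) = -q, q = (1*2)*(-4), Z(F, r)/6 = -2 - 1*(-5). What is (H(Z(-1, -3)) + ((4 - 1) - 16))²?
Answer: 25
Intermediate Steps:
Z(F, r) = 18 (Z(F, r) = 6*(-2 - 1*(-5)) = 6*(-2 + 5) = 6*3 = 18)
q = -8 (q = 2*(-4) = -8)
H(s) = 8 (H(s) = -1*(-8) = 8)
(H(Z(-1, -3)) + ((4 - 1) - 16))² = (8 + ((4 - 1) - 16))² = (8 + (3 - 16))² = (8 - 13)² = (-5)² = 25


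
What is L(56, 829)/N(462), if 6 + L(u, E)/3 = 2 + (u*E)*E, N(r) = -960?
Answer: -9621373/80 ≈ -1.2027e+5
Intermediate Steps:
L(u, E) = -12 + 3*u*E**2 (L(u, E) = -18 + 3*(2 + (u*E)*E) = -18 + 3*(2 + (E*u)*E) = -18 + 3*(2 + u*E**2) = -18 + (6 + 3*u*E**2) = -12 + 3*u*E**2)
L(56, 829)/N(462) = (-12 + 3*56*829**2)/(-960) = (-12 + 3*56*687241)*(-1/960) = (-12 + 115456488)*(-1/960) = 115456476*(-1/960) = -9621373/80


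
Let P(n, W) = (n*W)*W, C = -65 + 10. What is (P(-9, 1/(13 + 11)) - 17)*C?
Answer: 59895/64 ≈ 935.86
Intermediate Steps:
C = -55
P(n, W) = n*W**2 (P(n, W) = (W*n)*W = n*W**2)
(P(-9, 1/(13 + 11)) - 17)*C = (-9/(13 + 11)**2 - 17)*(-55) = (-9*(1/24)**2 - 17)*(-55) = (-9*1/576 - 17)*(-55) = (-1/64 - 17)*(-55) = -1089/64*(-55) = 59895/64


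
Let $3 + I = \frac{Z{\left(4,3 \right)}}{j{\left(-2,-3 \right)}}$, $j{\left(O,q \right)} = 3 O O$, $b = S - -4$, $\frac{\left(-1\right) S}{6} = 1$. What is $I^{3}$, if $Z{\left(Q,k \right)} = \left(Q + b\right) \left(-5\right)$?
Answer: $- \frac{12167}{216} \approx -56.329$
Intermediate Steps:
$S = -6$ ($S = \left(-6\right) 1 = -6$)
$b = -2$ ($b = -6 - -4 = -6 + 4 = -2$)
$Z{\left(Q,k \right)} = 10 - 5 Q$ ($Z{\left(Q,k \right)} = \left(Q - 2\right) \left(-5\right) = \left(-2 + Q\right) \left(-5\right) = 10 - 5 Q$)
$j{\left(O,q \right)} = 3 O^{2}$
$I = - \frac{23}{6}$ ($I = -3 + \frac{10 - 20}{3 \left(-2\right)^{2}} = -3 + \frac{10 - 20}{3 \cdot 4} = -3 - \frac{10}{12} = -3 - \frac{5}{6} = - \frac{23}{6} \approx -3.8333$)
$I^{3} = \left(- \frac{23}{6}\right)^{3} = - \frac{12167}{216}$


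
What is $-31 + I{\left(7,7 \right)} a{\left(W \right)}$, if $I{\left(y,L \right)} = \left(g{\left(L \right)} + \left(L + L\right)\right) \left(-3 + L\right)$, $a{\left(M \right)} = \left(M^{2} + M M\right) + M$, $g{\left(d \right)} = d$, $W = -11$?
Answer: $19373$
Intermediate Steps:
$a{\left(M \right)} = M + 2 M^{2}$ ($a{\left(M \right)} = \left(M^{2} + M^{2}\right) + M = 2 M^{2} + M = M + 2 M^{2}$)
$I{\left(y,L \right)} = 3 L \left(-3 + L\right)$ ($I{\left(y,L \right)} = \left(L + \left(L + L\right)\right) \left(-3 + L\right) = \left(L + 2 L\right) \left(-3 + L\right) = 3 L \left(-3 + L\right)$)
$-31 + I{\left(7,7 \right)} a{\left(W \right)} = -31 + 3 \cdot 7 \left(-3 + 7\right) \left(- 11 \left(1 + 2 \left(-11\right)\right)\right) = -31 + 3 \cdot 7 \cdot 4 \left(- 11 \left(1 - 22\right)\right) = -31 + 84 \left(\left(-11\right) \left(-21\right)\right) = -31 + 84 \cdot 231 = -31 + 19404 = 19373$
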